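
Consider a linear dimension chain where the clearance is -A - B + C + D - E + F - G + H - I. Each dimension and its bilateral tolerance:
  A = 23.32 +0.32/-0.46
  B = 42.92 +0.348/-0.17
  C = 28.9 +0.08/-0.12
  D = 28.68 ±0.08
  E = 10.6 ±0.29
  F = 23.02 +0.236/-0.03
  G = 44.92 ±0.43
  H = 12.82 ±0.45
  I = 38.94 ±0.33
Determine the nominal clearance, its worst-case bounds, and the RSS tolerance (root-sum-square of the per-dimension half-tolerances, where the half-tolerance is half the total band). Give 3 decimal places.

nominal=-67.280 wc=[-69.678,-64.754] rss=0.913

Stack each dimension's contribution:
  -A: nom -23.320 → Σnom=-23.320; wc +0.460/-0.320 → slack +0.460/-0.320; half-tol=0.390, Σhalf²=0.152100
  -B: nom -42.920 → Σnom=-66.240; wc +0.170/-0.348 → slack +0.630/-0.668; half-tol=0.259, Σhalf²=0.219181
  +C: nom +28.900 → Σnom=-37.340; wc +0.080/-0.120 → slack +0.710/-0.788; half-tol=0.100, Σhalf²=0.229181
  +D: nom +28.680 → Σnom=-8.660; wc +0.080/-0.080 → slack +0.790/-0.868; half-tol=0.080, Σhalf²=0.235581
  -E: nom -10.600 → Σnom=-19.260; wc +0.290/-0.290 → slack +1.080/-1.158; half-tol=0.290, Σhalf²=0.319681
  +F: nom +23.020 → Σnom=3.760; wc +0.236/-0.030 → slack +1.316/-1.188; half-tol=0.133, Σhalf²=0.337370
  -G: nom -44.920 → Σnom=-41.160; wc +0.430/-0.430 → slack +1.746/-1.618; half-tol=0.430, Σhalf²=0.522270
  +H: nom +12.820 → Σnom=-28.340; wc +0.450/-0.450 → slack +2.196/-2.068; half-tol=0.450, Σhalf²=0.724770
  -I: nom -38.940 → Σnom=-67.280; wc +0.330/-0.330 → slack +2.526/-2.398; half-tol=0.330, Σhalf²=0.833670
Nominal = -67.280. Worst-case = [-67.280 - 2.398, -67.280 + 2.526] = [-69.678, -64.754]. RSS = √0.833670 = 0.913.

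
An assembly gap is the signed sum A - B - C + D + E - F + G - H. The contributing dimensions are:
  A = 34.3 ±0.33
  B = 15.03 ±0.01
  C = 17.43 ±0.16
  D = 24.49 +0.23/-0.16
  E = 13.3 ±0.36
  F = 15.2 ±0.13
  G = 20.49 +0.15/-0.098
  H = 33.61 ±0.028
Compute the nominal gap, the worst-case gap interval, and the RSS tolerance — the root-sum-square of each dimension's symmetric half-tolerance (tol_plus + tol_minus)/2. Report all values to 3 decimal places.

Stack each dimension's contribution:
  +A: nom +34.300 → Σnom=34.300; wc +0.330/-0.330 → slack +0.330/-0.330; half-tol=0.330, Σhalf²=0.108900
  -B: nom -15.030 → Σnom=19.270; wc +0.010/-0.010 → slack +0.340/-0.340; half-tol=0.010, Σhalf²=0.109000
  -C: nom -17.430 → Σnom=1.840; wc +0.160/-0.160 → slack +0.500/-0.500; half-tol=0.160, Σhalf²=0.134600
  +D: nom +24.490 → Σnom=26.330; wc +0.230/-0.160 → slack +0.730/-0.660; half-tol=0.195, Σhalf²=0.172625
  +E: nom +13.300 → Σnom=39.630; wc +0.360/-0.360 → slack +1.090/-1.020; half-tol=0.360, Σhalf²=0.302225
  -F: nom -15.200 → Σnom=24.430; wc +0.130/-0.130 → slack +1.220/-1.150; half-tol=0.130, Σhalf²=0.319125
  +G: nom +20.490 → Σnom=44.920; wc +0.150/-0.098 → slack +1.370/-1.248; half-tol=0.124, Σhalf²=0.334501
  -H: nom -33.610 → Σnom=11.310; wc +0.028/-0.028 → slack +1.398/-1.276; half-tol=0.028, Σhalf²=0.335285
Nominal = 11.310. Worst-case = [11.310 - 1.276, 11.310 + 1.398] = [10.034, 12.708]. RSS = √0.335285 = 0.579.

nominal=11.310 wc=[10.034,12.708] rss=0.579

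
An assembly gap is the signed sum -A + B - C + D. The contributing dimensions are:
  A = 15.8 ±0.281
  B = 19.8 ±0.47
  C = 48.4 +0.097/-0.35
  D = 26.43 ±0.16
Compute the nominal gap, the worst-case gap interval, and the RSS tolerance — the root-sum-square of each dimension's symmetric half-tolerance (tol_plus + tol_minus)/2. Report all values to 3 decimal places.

nominal=-17.970 wc=[-18.978,-16.709] rss=0.613

Stack each dimension's contribution:
  -A: nom -15.800 → Σnom=-15.800; wc +0.281/-0.281 → slack +0.281/-0.281; half-tol=0.281, Σhalf²=0.078961
  +B: nom +19.800 → Σnom=4.000; wc +0.470/-0.470 → slack +0.751/-0.751; half-tol=0.470, Σhalf²=0.299861
  -C: nom -48.400 → Σnom=-44.400; wc +0.350/-0.097 → slack +1.101/-0.848; half-tol=0.223, Σhalf²=0.349813
  +D: nom +26.430 → Σnom=-17.970; wc +0.160/-0.160 → slack +1.261/-1.008; half-tol=0.160, Σhalf²=0.375413
Nominal = -17.970. Worst-case = [-17.970 - 1.008, -17.970 + 1.261] = [-18.978, -16.709]. RSS = √0.375413 = 0.613.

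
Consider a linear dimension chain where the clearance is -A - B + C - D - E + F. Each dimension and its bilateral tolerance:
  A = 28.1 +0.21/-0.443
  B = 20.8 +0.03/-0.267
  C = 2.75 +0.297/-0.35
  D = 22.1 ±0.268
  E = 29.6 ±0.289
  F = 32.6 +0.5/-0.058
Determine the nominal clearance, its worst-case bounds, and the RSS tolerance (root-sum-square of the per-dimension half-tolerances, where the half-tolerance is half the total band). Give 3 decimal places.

Stack each dimension's contribution:
  -A: nom -28.100 → Σnom=-28.100; wc +0.443/-0.210 → slack +0.443/-0.210; half-tol=0.327, Σhalf²=0.106602
  -B: nom -20.800 → Σnom=-48.900; wc +0.267/-0.030 → slack +0.710/-0.240; half-tol=0.149, Σhalf²=0.128655
  +C: nom +2.750 → Σnom=-46.150; wc +0.297/-0.350 → slack +1.007/-0.590; half-tol=0.324, Σhalf²=0.233307
  -D: nom -22.100 → Σnom=-68.250; wc +0.268/-0.268 → slack +1.275/-0.858; half-tol=0.268, Σhalf²=0.305131
  -E: nom -29.600 → Σnom=-97.850; wc +0.289/-0.289 → slack +1.564/-1.147; half-tol=0.289, Σhalf²=0.388652
  +F: nom +32.600 → Σnom=-65.250; wc +0.500/-0.058 → slack +2.064/-1.205; half-tol=0.279, Σhalf²=0.466493
Nominal = -65.250. Worst-case = [-65.250 - 1.205, -65.250 + 2.064] = [-66.455, -63.186]. RSS = √0.466493 = 0.683.

nominal=-65.250 wc=[-66.455,-63.186] rss=0.683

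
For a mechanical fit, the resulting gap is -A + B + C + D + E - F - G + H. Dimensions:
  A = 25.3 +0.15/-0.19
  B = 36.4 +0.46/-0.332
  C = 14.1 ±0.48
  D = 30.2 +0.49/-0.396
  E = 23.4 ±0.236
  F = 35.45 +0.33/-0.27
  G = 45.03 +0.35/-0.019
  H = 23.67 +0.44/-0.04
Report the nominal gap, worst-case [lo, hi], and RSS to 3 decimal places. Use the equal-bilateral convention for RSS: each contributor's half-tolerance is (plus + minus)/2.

Stack each dimension's contribution:
  -A: nom -25.300 → Σnom=-25.300; wc +0.190/-0.150 → slack +0.190/-0.150; half-tol=0.170, Σhalf²=0.028900
  +B: nom +36.400 → Σnom=11.100; wc +0.460/-0.332 → slack +0.650/-0.482; half-tol=0.396, Σhalf²=0.185716
  +C: nom +14.100 → Σnom=25.200; wc +0.480/-0.480 → slack +1.130/-0.962; half-tol=0.480, Σhalf²=0.416116
  +D: nom +30.200 → Σnom=55.400; wc +0.490/-0.396 → slack +1.620/-1.358; half-tol=0.443, Σhalf²=0.612365
  +E: nom +23.400 → Σnom=78.800; wc +0.236/-0.236 → slack +1.856/-1.594; half-tol=0.236, Σhalf²=0.668061
  -F: nom -35.450 → Σnom=43.350; wc +0.270/-0.330 → slack +2.126/-1.924; half-tol=0.300, Σhalf²=0.758061
  -G: nom -45.030 → Σnom=-1.680; wc +0.019/-0.350 → slack +2.145/-2.274; half-tol=0.184, Σhalf²=0.792101
  +H: nom +23.670 → Σnom=21.990; wc +0.440/-0.040 → slack +2.585/-2.314; half-tol=0.240, Σhalf²=0.849701
Nominal = 21.990. Worst-case = [21.990 - 2.314, 21.990 + 2.585] = [19.676, 24.575]. RSS = √0.849701 = 0.922.

nominal=21.990 wc=[19.676,24.575] rss=0.922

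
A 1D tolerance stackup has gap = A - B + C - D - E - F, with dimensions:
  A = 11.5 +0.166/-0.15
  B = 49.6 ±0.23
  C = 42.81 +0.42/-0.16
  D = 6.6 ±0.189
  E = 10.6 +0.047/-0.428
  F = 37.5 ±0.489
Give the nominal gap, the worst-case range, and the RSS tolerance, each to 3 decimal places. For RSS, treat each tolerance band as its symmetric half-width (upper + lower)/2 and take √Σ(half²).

nominal=-49.990 wc=[-51.255,-48.068] rss=0.702

Stack each dimension's contribution:
  +A: nom +11.500 → Σnom=11.500; wc +0.166/-0.150 → slack +0.166/-0.150; half-tol=0.158, Σhalf²=0.024964
  -B: nom -49.600 → Σnom=-38.100; wc +0.230/-0.230 → slack +0.396/-0.380; half-tol=0.230, Σhalf²=0.077864
  +C: nom +42.810 → Σnom=4.710; wc +0.420/-0.160 → slack +0.816/-0.540; half-tol=0.290, Σhalf²=0.161964
  -D: nom -6.600 → Σnom=-1.890; wc +0.189/-0.189 → slack +1.005/-0.729; half-tol=0.189, Σhalf²=0.197685
  -E: nom -10.600 → Σnom=-12.490; wc +0.428/-0.047 → slack +1.433/-0.776; half-tol=0.237, Σhalf²=0.254091
  -F: nom -37.500 → Σnom=-49.990; wc +0.489/-0.489 → slack +1.922/-1.265; half-tol=0.489, Σhalf²=0.493212
Nominal = -49.990. Worst-case = [-49.990 - 1.265, -49.990 + 1.922] = [-51.255, -48.068]. RSS = √0.493212 = 0.702.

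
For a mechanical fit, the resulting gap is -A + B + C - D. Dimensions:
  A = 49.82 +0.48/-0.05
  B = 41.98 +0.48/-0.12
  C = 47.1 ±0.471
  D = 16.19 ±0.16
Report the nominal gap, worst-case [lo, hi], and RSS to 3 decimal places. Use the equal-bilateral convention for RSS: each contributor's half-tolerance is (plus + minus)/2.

nominal=23.070 wc=[21.839,24.231] rss=0.638

Stack each dimension's contribution:
  -A: nom -49.820 → Σnom=-49.820; wc +0.050/-0.480 → slack +0.050/-0.480; half-tol=0.265, Σhalf²=0.070225
  +B: nom +41.980 → Σnom=-7.840; wc +0.480/-0.120 → slack +0.530/-0.600; half-tol=0.300, Σhalf²=0.160225
  +C: nom +47.100 → Σnom=39.260; wc +0.471/-0.471 → slack +1.001/-1.071; half-tol=0.471, Σhalf²=0.382066
  -D: nom -16.190 → Σnom=23.070; wc +0.160/-0.160 → slack +1.161/-1.231; half-tol=0.160, Σhalf²=0.407666
Nominal = 23.070. Worst-case = [23.070 - 1.231, 23.070 + 1.161] = [21.839, 24.231]. RSS = √0.407666 = 0.638.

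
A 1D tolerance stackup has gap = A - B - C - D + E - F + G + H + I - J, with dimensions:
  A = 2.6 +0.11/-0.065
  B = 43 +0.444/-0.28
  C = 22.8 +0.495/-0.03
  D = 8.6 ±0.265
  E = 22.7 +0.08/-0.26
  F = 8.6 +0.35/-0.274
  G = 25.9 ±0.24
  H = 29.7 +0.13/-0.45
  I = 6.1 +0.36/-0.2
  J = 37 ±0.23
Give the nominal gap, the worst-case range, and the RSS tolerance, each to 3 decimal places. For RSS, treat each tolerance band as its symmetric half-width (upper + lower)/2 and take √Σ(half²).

nominal=-33.000 wc=[-35.999,-31.001] rss=0.823

Stack each dimension's contribution:
  +A: nom +2.600 → Σnom=2.600; wc +0.110/-0.065 → slack +0.110/-0.065; half-tol=0.087, Σhalf²=0.007656
  -B: nom -43.000 → Σnom=-40.400; wc +0.280/-0.444 → slack +0.390/-0.509; half-tol=0.362, Σhalf²=0.138700
  -C: nom -22.800 → Σnom=-63.200; wc +0.030/-0.495 → slack +0.420/-1.004; half-tol=0.263, Σhalf²=0.207606
  -D: nom -8.600 → Σnom=-71.800; wc +0.265/-0.265 → slack +0.685/-1.269; half-tol=0.265, Σhalf²=0.277832
  +E: nom +22.700 → Σnom=-49.100; wc +0.080/-0.260 → slack +0.765/-1.529; half-tol=0.170, Σhalf²=0.306731
  -F: nom -8.600 → Σnom=-57.700; wc +0.274/-0.350 → slack +1.039/-1.879; half-tol=0.312, Σhalf²=0.404075
  +G: nom +25.900 → Σnom=-31.800; wc +0.240/-0.240 → slack +1.279/-2.119; half-tol=0.240, Σhalf²=0.461675
  +H: nom +29.700 → Σnom=-2.100; wc +0.130/-0.450 → slack +1.409/-2.569; half-tol=0.290, Σhalf²=0.545775
  +I: nom +6.100 → Σnom=4.000; wc +0.360/-0.200 → slack +1.769/-2.769; half-tol=0.280, Σhalf²=0.624175
  -J: nom -37.000 → Σnom=-33.000; wc +0.230/-0.230 → slack +1.999/-2.999; half-tol=0.230, Σhalf²=0.677075
Nominal = -33.000. Worst-case = [-33.000 - 2.999, -33.000 + 1.999] = [-35.999, -31.001]. RSS = √0.677075 = 0.823.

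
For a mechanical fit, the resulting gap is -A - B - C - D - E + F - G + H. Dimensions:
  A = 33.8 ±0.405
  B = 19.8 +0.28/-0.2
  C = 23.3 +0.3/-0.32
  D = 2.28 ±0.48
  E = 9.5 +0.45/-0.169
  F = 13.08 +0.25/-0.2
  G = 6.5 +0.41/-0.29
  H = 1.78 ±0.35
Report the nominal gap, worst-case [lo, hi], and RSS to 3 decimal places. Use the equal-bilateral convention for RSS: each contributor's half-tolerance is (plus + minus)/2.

Stack each dimension's contribution:
  -A: nom -33.800 → Σnom=-33.800; wc +0.405/-0.405 → slack +0.405/-0.405; half-tol=0.405, Σhalf²=0.164025
  -B: nom -19.800 → Σnom=-53.600; wc +0.200/-0.280 → slack +0.605/-0.685; half-tol=0.240, Σhalf²=0.221625
  -C: nom -23.300 → Σnom=-76.900; wc +0.320/-0.300 → slack +0.925/-0.985; half-tol=0.310, Σhalf²=0.317725
  -D: nom -2.280 → Σnom=-79.180; wc +0.480/-0.480 → slack +1.405/-1.465; half-tol=0.480, Σhalf²=0.548125
  -E: nom -9.500 → Σnom=-88.680; wc +0.169/-0.450 → slack +1.574/-1.915; half-tol=0.309, Σhalf²=0.643915
  +F: nom +13.080 → Σnom=-75.600; wc +0.250/-0.200 → slack +1.824/-2.115; half-tol=0.225, Σhalf²=0.694540
  -G: nom -6.500 → Σnom=-82.100; wc +0.290/-0.410 → slack +2.114/-2.525; half-tol=0.350, Σhalf²=0.817040
  +H: nom +1.780 → Σnom=-80.320; wc +0.350/-0.350 → slack +2.464/-2.875; half-tol=0.350, Σhalf²=0.939540
Nominal = -80.320. Worst-case = [-80.320 - 2.875, -80.320 + 2.464] = [-83.195, -77.856]. RSS = √0.939540 = 0.969.

nominal=-80.320 wc=[-83.195,-77.856] rss=0.969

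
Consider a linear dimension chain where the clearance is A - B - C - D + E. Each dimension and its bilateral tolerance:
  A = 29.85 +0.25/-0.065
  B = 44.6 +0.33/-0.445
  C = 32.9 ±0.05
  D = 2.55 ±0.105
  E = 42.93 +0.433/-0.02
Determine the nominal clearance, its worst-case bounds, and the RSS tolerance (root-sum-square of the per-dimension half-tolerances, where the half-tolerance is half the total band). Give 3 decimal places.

Stack each dimension's contribution:
  +A: nom +29.850 → Σnom=29.850; wc +0.250/-0.065 → slack +0.250/-0.065; half-tol=0.158, Σhalf²=0.024806
  -B: nom -44.600 → Σnom=-14.750; wc +0.445/-0.330 → slack +0.695/-0.395; half-tol=0.388, Σhalf²=0.174963
  -C: nom -32.900 → Σnom=-47.650; wc +0.050/-0.050 → slack +0.745/-0.445; half-tol=0.050, Σhalf²=0.177463
  -D: nom -2.550 → Σnom=-50.200; wc +0.105/-0.105 → slack +0.850/-0.550; half-tol=0.105, Σhalf²=0.188488
  +E: nom +42.930 → Σnom=-7.270; wc +0.433/-0.020 → slack +1.283/-0.570; half-tol=0.227, Σhalf²=0.239790
Nominal = -7.270. Worst-case = [-7.270 - 0.570, -7.270 + 1.283] = [-7.840, -5.987]. RSS = √0.239790 = 0.490.

nominal=-7.270 wc=[-7.840,-5.987] rss=0.490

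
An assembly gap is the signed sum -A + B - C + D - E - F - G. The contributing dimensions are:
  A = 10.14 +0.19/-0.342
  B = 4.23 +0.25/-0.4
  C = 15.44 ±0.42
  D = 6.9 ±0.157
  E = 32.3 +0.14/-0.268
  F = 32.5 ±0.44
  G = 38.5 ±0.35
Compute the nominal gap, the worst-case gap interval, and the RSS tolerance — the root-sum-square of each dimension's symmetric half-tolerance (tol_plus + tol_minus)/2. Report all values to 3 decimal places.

Stack each dimension's contribution:
  -A: nom -10.140 → Σnom=-10.140; wc +0.342/-0.190 → slack +0.342/-0.190; half-tol=0.266, Σhalf²=0.070756
  +B: nom +4.230 → Σnom=-5.910; wc +0.250/-0.400 → slack +0.592/-0.590; half-tol=0.325, Σhalf²=0.176381
  -C: nom -15.440 → Σnom=-21.350; wc +0.420/-0.420 → slack +1.012/-1.010; half-tol=0.420, Σhalf²=0.352781
  +D: nom +6.900 → Σnom=-14.450; wc +0.157/-0.157 → slack +1.169/-1.167; half-tol=0.157, Σhalf²=0.377430
  -E: nom -32.300 → Σnom=-46.750; wc +0.268/-0.140 → slack +1.437/-1.307; half-tol=0.204, Σhalf²=0.419046
  -F: nom -32.500 → Σnom=-79.250; wc +0.440/-0.440 → slack +1.877/-1.747; half-tol=0.440, Σhalf²=0.612646
  -G: nom -38.500 → Σnom=-117.750; wc +0.350/-0.350 → slack +2.227/-2.097; half-tol=0.350, Σhalf²=0.735146
Nominal = -117.750. Worst-case = [-117.750 - 2.097, -117.750 + 2.227] = [-119.847, -115.523]. RSS = √0.735146 = 0.857.

nominal=-117.750 wc=[-119.847,-115.523] rss=0.857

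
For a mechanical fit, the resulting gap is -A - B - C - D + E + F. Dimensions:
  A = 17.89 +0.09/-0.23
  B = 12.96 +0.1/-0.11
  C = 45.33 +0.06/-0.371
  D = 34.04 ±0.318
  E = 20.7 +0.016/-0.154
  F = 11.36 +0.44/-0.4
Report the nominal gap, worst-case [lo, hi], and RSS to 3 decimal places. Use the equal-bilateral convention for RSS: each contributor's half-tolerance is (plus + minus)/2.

Stack each dimension's contribution:
  -A: nom -17.890 → Σnom=-17.890; wc +0.230/-0.090 → slack +0.230/-0.090; half-tol=0.160, Σhalf²=0.025600
  -B: nom -12.960 → Σnom=-30.850; wc +0.110/-0.100 → slack +0.340/-0.190; half-tol=0.105, Σhalf²=0.036625
  -C: nom -45.330 → Σnom=-76.180; wc +0.371/-0.060 → slack +0.711/-0.250; half-tol=0.215, Σhalf²=0.083065
  -D: nom -34.040 → Σnom=-110.220; wc +0.318/-0.318 → slack +1.029/-0.568; half-tol=0.318, Σhalf²=0.184189
  +E: nom +20.700 → Σnom=-89.520; wc +0.016/-0.154 → slack +1.045/-0.722; half-tol=0.085, Σhalf²=0.191414
  +F: nom +11.360 → Σnom=-78.160; wc +0.440/-0.400 → slack +1.485/-1.122; half-tol=0.420, Σhalf²=0.367814
Nominal = -78.160. Worst-case = [-78.160 - 1.122, -78.160 + 1.485] = [-79.282, -76.675]. RSS = √0.367814 = 0.606.

nominal=-78.160 wc=[-79.282,-76.675] rss=0.606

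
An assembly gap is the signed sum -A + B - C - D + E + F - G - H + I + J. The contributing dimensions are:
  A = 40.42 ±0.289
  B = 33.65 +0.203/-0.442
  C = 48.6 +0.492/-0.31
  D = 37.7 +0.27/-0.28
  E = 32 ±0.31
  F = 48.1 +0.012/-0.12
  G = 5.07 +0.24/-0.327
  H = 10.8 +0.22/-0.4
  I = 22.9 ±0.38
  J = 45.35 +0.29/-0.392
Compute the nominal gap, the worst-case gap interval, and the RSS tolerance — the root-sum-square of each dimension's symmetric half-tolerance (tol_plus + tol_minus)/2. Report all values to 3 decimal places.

nominal=39.410 wc=[36.255,42.211] rss=0.981

Stack each dimension's contribution:
  -A: nom -40.420 → Σnom=-40.420; wc +0.289/-0.289 → slack +0.289/-0.289; half-tol=0.289, Σhalf²=0.083521
  +B: nom +33.650 → Σnom=-6.770; wc +0.203/-0.442 → slack +0.492/-0.731; half-tol=0.323, Σhalf²=0.187527
  -C: nom -48.600 → Σnom=-55.370; wc +0.310/-0.492 → slack +0.802/-1.223; half-tol=0.401, Σhalf²=0.348328
  -D: nom -37.700 → Σnom=-93.070; wc +0.280/-0.270 → slack +1.082/-1.493; half-tol=0.275, Σhalf²=0.423953
  +E: nom +32.000 → Σnom=-61.070; wc +0.310/-0.310 → slack +1.392/-1.803; half-tol=0.310, Σhalf²=0.520053
  +F: nom +48.100 → Σnom=-12.970; wc +0.012/-0.120 → slack +1.404/-1.923; half-tol=0.066, Σhalf²=0.524409
  -G: nom -5.070 → Σnom=-18.040; wc +0.327/-0.240 → slack +1.731/-2.163; half-tol=0.283, Σhalf²=0.604782
  -H: nom -10.800 → Σnom=-28.840; wc +0.400/-0.220 → slack +2.131/-2.383; half-tol=0.310, Σhalf²=0.700882
  +I: nom +22.900 → Σnom=-5.940; wc +0.380/-0.380 → slack +2.511/-2.763; half-tol=0.380, Σhalf²=0.845282
  +J: nom +45.350 → Σnom=39.410; wc +0.290/-0.392 → slack +2.801/-3.155; half-tol=0.341, Σhalf²=0.961562
Nominal = 39.410. Worst-case = [39.410 - 3.155, 39.410 + 2.801] = [36.255, 42.211]. RSS = √0.961562 = 0.981.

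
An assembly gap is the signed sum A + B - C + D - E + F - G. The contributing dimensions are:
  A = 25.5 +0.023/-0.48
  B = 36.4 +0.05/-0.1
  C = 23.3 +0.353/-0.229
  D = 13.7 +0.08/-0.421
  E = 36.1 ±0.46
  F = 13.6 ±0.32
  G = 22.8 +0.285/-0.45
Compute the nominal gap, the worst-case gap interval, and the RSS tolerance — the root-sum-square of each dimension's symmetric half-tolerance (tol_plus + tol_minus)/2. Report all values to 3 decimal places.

Stack each dimension's contribution:
  +A: nom +25.500 → Σnom=25.500; wc +0.023/-0.480 → slack +0.023/-0.480; half-tol=0.252, Σhalf²=0.063252
  +B: nom +36.400 → Σnom=61.900; wc +0.050/-0.100 → slack +0.073/-0.580; half-tol=0.075, Σhalf²=0.068877
  -C: nom -23.300 → Σnom=38.600; wc +0.229/-0.353 → slack +0.302/-0.933; half-tol=0.291, Σhalf²=0.153558
  +D: nom +13.700 → Σnom=52.300; wc +0.080/-0.421 → slack +0.382/-1.354; half-tol=0.251, Σhalf²=0.216309
  -E: nom -36.100 → Σnom=16.200; wc +0.460/-0.460 → slack +0.842/-1.814; half-tol=0.460, Σhalf²=0.427909
  +F: nom +13.600 → Σnom=29.800; wc +0.320/-0.320 → slack +1.162/-2.134; half-tol=0.320, Σhalf²=0.530309
  -G: nom -22.800 → Σnom=7.000; wc +0.450/-0.285 → slack +1.612/-2.419; half-tol=0.367, Σhalf²=0.665365
Nominal = 7.000. Worst-case = [7.000 - 2.419, 7.000 + 1.612] = [4.581, 8.612]. RSS = √0.665365 = 0.816.

nominal=7.000 wc=[4.581,8.612] rss=0.816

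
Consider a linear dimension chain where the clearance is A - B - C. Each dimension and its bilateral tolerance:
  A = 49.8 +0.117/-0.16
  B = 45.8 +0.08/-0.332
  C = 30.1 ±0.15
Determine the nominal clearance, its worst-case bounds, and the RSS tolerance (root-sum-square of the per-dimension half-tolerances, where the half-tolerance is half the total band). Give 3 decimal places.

nominal=-26.100 wc=[-26.490,-25.501] rss=0.290

Stack each dimension's contribution:
  +A: nom +49.800 → Σnom=49.800; wc +0.117/-0.160 → slack +0.117/-0.160; half-tol=0.139, Σhalf²=0.019182
  -B: nom -45.800 → Σnom=4.000; wc +0.332/-0.080 → slack +0.449/-0.240; half-tol=0.206, Σhalf²=0.061618
  -C: nom -30.100 → Σnom=-26.100; wc +0.150/-0.150 → slack +0.599/-0.390; half-tol=0.150, Σhalf²=0.084118
Nominal = -26.100. Worst-case = [-26.100 - 0.390, -26.100 + 0.599] = [-26.490, -25.501]. RSS = √0.084118 = 0.290.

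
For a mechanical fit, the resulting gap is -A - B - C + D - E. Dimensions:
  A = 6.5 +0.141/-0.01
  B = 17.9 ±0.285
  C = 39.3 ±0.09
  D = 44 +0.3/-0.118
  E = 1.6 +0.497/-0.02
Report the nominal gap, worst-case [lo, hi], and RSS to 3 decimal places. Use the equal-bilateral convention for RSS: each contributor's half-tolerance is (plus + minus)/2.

nominal=-21.300 wc=[-22.431,-20.595] rss=0.453

Stack each dimension's contribution:
  -A: nom -6.500 → Σnom=-6.500; wc +0.010/-0.141 → slack +0.010/-0.141; half-tol=0.075, Σhalf²=0.005700
  -B: nom -17.900 → Σnom=-24.400; wc +0.285/-0.285 → slack +0.295/-0.426; half-tol=0.285, Σhalf²=0.086925
  -C: nom -39.300 → Σnom=-63.700; wc +0.090/-0.090 → slack +0.385/-0.516; half-tol=0.090, Σhalf²=0.095025
  +D: nom +44.000 → Σnom=-19.700; wc +0.300/-0.118 → slack +0.685/-0.634; half-tol=0.209, Σhalf²=0.138706
  -E: nom -1.600 → Σnom=-21.300; wc +0.020/-0.497 → slack +0.705/-1.131; half-tol=0.259, Σhalf²=0.205528
Nominal = -21.300. Worst-case = [-21.300 - 1.131, -21.300 + 0.705] = [-22.431, -20.595]. RSS = √0.205528 = 0.453.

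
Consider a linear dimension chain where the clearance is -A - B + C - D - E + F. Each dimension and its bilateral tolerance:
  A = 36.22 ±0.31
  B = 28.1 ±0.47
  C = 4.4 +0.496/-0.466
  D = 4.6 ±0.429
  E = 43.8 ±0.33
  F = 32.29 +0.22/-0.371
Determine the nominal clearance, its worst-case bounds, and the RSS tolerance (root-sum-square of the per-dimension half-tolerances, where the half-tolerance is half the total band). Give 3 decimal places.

nominal=-76.030 wc=[-78.406,-73.775] rss=0.964

Stack each dimension's contribution:
  -A: nom -36.220 → Σnom=-36.220; wc +0.310/-0.310 → slack +0.310/-0.310; half-tol=0.310, Σhalf²=0.096100
  -B: nom -28.100 → Σnom=-64.320; wc +0.470/-0.470 → slack +0.780/-0.780; half-tol=0.470, Σhalf²=0.317000
  +C: nom +4.400 → Σnom=-59.920; wc +0.496/-0.466 → slack +1.276/-1.246; half-tol=0.481, Σhalf²=0.548361
  -D: nom -4.600 → Σnom=-64.520; wc +0.429/-0.429 → slack +1.705/-1.675; half-tol=0.429, Σhalf²=0.732402
  -E: nom -43.800 → Σnom=-108.320; wc +0.330/-0.330 → slack +2.035/-2.005; half-tol=0.330, Σhalf²=0.841302
  +F: nom +32.290 → Σnom=-76.030; wc +0.220/-0.371 → slack +2.255/-2.376; half-tol=0.295, Σhalf²=0.928622
Nominal = -76.030. Worst-case = [-76.030 - 2.376, -76.030 + 2.255] = [-78.406, -73.775]. RSS = √0.928622 = 0.964.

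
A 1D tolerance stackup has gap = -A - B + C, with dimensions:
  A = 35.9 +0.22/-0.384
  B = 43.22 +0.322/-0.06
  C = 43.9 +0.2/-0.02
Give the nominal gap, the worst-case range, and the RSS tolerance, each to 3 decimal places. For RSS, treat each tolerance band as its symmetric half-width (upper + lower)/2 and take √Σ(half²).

Stack each dimension's contribution:
  -A: nom -35.900 → Σnom=-35.900; wc +0.384/-0.220 → slack +0.384/-0.220; half-tol=0.302, Σhalf²=0.091204
  -B: nom -43.220 → Σnom=-79.120; wc +0.060/-0.322 → slack +0.444/-0.542; half-tol=0.191, Σhalf²=0.127685
  +C: nom +43.900 → Σnom=-35.220; wc +0.200/-0.020 → slack +0.644/-0.562; half-tol=0.110, Σhalf²=0.139785
Nominal = -35.220. Worst-case = [-35.220 - 0.562, -35.220 + 0.644] = [-35.782, -34.576]. RSS = √0.139785 = 0.374.

nominal=-35.220 wc=[-35.782,-34.576] rss=0.374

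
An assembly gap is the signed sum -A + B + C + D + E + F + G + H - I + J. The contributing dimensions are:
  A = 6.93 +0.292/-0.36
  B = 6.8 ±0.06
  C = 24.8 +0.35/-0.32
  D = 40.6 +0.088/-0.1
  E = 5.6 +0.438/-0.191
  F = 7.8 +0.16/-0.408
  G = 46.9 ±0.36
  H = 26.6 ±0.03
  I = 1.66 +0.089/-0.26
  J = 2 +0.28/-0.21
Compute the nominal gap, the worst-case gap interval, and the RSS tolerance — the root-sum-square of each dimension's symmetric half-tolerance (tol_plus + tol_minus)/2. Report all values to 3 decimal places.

nominal=152.510 wc=[150.450,154.896] rss=0.795

Stack each dimension's contribution:
  -A: nom -6.930 → Σnom=-6.930; wc +0.360/-0.292 → slack +0.360/-0.292; half-tol=0.326, Σhalf²=0.106276
  +B: nom +6.800 → Σnom=-0.130; wc +0.060/-0.060 → slack +0.420/-0.352; half-tol=0.060, Σhalf²=0.109876
  +C: nom +24.800 → Σnom=24.670; wc +0.350/-0.320 → slack +0.770/-0.672; half-tol=0.335, Σhalf²=0.222101
  +D: nom +40.600 → Σnom=65.270; wc +0.088/-0.100 → slack +0.858/-0.772; half-tol=0.094, Σhalf²=0.230937
  +E: nom +5.600 → Σnom=70.870; wc +0.438/-0.191 → slack +1.296/-0.963; half-tol=0.315, Σhalf²=0.329847
  +F: nom +7.800 → Σnom=78.670; wc +0.160/-0.408 → slack +1.456/-1.371; half-tol=0.284, Σhalf²=0.410503
  +G: nom +46.900 → Σnom=125.570; wc +0.360/-0.360 → slack +1.816/-1.731; half-tol=0.360, Σhalf²=0.540103
  +H: nom +26.600 → Σnom=152.170; wc +0.030/-0.030 → slack +1.846/-1.761; half-tol=0.030, Σhalf²=0.541003
  -I: nom -1.660 → Σnom=150.510; wc +0.260/-0.089 → slack +2.106/-1.850; half-tol=0.174, Σhalf²=0.571453
  +J: nom +2.000 → Σnom=152.510; wc +0.280/-0.210 → slack +2.386/-2.060; half-tol=0.245, Σhalf²=0.631478
Nominal = 152.510. Worst-case = [152.510 - 2.060, 152.510 + 2.386] = [150.450, 154.896]. RSS = √0.631478 = 0.795.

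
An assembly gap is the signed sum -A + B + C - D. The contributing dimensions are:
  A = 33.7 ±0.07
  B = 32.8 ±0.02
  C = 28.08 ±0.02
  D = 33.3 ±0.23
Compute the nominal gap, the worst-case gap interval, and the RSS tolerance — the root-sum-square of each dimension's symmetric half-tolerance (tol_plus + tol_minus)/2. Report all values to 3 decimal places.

Stack each dimension's contribution:
  -A: nom -33.700 → Σnom=-33.700; wc +0.070/-0.070 → slack +0.070/-0.070; half-tol=0.070, Σhalf²=0.004900
  +B: nom +32.800 → Σnom=-0.900; wc +0.020/-0.020 → slack +0.090/-0.090; half-tol=0.020, Σhalf²=0.005300
  +C: nom +28.080 → Σnom=27.180; wc +0.020/-0.020 → slack +0.110/-0.110; half-tol=0.020, Σhalf²=0.005700
  -D: nom -33.300 → Σnom=-6.120; wc +0.230/-0.230 → slack +0.340/-0.340; half-tol=0.230, Σhalf²=0.058600
Nominal = -6.120. Worst-case = [-6.120 - 0.340, -6.120 + 0.340] = [-6.460, -5.780]. RSS = √0.058600 = 0.242.

nominal=-6.120 wc=[-6.460,-5.780] rss=0.242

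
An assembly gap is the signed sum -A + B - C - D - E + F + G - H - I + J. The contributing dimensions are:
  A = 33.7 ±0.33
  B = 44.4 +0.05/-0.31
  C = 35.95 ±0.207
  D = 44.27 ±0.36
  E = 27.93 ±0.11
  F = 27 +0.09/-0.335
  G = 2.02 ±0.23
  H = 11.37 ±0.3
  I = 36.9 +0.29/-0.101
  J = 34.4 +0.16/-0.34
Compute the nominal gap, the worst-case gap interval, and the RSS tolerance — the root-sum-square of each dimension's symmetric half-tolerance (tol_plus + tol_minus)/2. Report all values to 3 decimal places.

nominal=-82.300 wc=[-85.112,-80.362] rss=0.784

Stack each dimension's contribution:
  -A: nom -33.700 → Σnom=-33.700; wc +0.330/-0.330 → slack +0.330/-0.330; half-tol=0.330, Σhalf²=0.108900
  +B: nom +44.400 → Σnom=10.700; wc +0.050/-0.310 → slack +0.380/-0.640; half-tol=0.180, Σhalf²=0.141300
  -C: nom -35.950 → Σnom=-25.250; wc +0.207/-0.207 → slack +0.587/-0.847; half-tol=0.207, Σhalf²=0.184149
  -D: nom -44.270 → Σnom=-69.520; wc +0.360/-0.360 → slack +0.947/-1.207; half-tol=0.360, Σhalf²=0.313749
  -E: nom -27.930 → Σnom=-97.450; wc +0.110/-0.110 → slack +1.057/-1.317; half-tol=0.110, Σhalf²=0.325849
  +F: nom +27.000 → Σnom=-70.450; wc +0.090/-0.335 → slack +1.147/-1.652; half-tol=0.213, Σhalf²=0.371005
  +G: nom +2.020 → Σnom=-68.430; wc +0.230/-0.230 → slack +1.377/-1.882; half-tol=0.230, Σhalf²=0.423905
  -H: nom -11.370 → Σnom=-79.800; wc +0.300/-0.300 → slack +1.677/-2.182; half-tol=0.300, Σhalf²=0.513905
  -I: nom -36.900 → Σnom=-116.700; wc +0.101/-0.290 → slack +1.778/-2.472; half-tol=0.196, Σhalf²=0.552125
  +J: nom +34.400 → Σnom=-82.300; wc +0.160/-0.340 → slack +1.938/-2.812; half-tol=0.250, Σhalf²=0.614625
Nominal = -82.300. Worst-case = [-82.300 - 2.812, -82.300 + 1.938] = [-85.112, -80.362]. RSS = √0.614625 = 0.784.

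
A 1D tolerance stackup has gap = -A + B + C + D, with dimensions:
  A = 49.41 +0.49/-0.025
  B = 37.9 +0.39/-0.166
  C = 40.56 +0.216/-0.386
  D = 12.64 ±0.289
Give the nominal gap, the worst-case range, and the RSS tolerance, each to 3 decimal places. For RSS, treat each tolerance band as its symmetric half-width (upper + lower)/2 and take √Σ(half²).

nominal=41.690 wc=[40.359,42.610] rss=0.564

Stack each dimension's contribution:
  -A: nom -49.410 → Σnom=-49.410; wc +0.025/-0.490 → slack +0.025/-0.490; half-tol=0.258, Σhalf²=0.066306
  +B: nom +37.900 → Σnom=-11.510; wc +0.390/-0.166 → slack +0.415/-0.656; half-tol=0.278, Σhalf²=0.143590
  +C: nom +40.560 → Σnom=29.050; wc +0.216/-0.386 → slack +0.631/-1.042; half-tol=0.301, Σhalf²=0.234191
  +D: nom +12.640 → Σnom=41.690; wc +0.289/-0.289 → slack +0.920/-1.331; half-tol=0.289, Σhalf²=0.317712
Nominal = 41.690. Worst-case = [41.690 - 1.331, 41.690 + 0.920] = [40.359, 42.610]. RSS = √0.317712 = 0.564.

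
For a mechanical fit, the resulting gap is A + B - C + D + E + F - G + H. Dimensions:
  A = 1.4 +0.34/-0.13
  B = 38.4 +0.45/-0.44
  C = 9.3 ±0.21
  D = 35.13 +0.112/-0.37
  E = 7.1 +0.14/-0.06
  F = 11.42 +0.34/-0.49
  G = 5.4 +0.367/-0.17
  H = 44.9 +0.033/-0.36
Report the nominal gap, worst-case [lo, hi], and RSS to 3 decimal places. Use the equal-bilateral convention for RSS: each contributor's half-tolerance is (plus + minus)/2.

Stack each dimension's contribution:
  +A: nom +1.400 → Σnom=1.400; wc +0.340/-0.130 → slack +0.340/-0.130; half-tol=0.235, Σhalf²=0.055225
  +B: nom +38.400 → Σnom=39.800; wc +0.450/-0.440 → slack +0.790/-0.570; half-tol=0.445, Σhalf²=0.253250
  -C: nom -9.300 → Σnom=30.500; wc +0.210/-0.210 → slack +1.000/-0.780; half-tol=0.210, Σhalf²=0.297350
  +D: nom +35.130 → Σnom=65.630; wc +0.112/-0.370 → slack +1.112/-1.150; half-tol=0.241, Σhalf²=0.355431
  +E: nom +7.100 → Σnom=72.730; wc +0.140/-0.060 → slack +1.252/-1.210; half-tol=0.100, Σhalf²=0.365431
  +F: nom +11.420 → Σnom=84.150; wc +0.340/-0.490 → slack +1.592/-1.700; half-tol=0.415, Σhalf²=0.537656
  -G: nom -5.400 → Σnom=78.750; wc +0.170/-0.367 → slack +1.762/-2.067; half-tol=0.269, Σhalf²=0.609748
  +H: nom +44.900 → Σnom=123.650; wc +0.033/-0.360 → slack +1.795/-2.427; half-tol=0.197, Σhalf²=0.648361
Nominal = 123.650. Worst-case = [123.650 - 2.427, 123.650 + 1.795] = [121.223, 125.445]. RSS = √0.648361 = 0.805.

nominal=123.650 wc=[121.223,125.445] rss=0.805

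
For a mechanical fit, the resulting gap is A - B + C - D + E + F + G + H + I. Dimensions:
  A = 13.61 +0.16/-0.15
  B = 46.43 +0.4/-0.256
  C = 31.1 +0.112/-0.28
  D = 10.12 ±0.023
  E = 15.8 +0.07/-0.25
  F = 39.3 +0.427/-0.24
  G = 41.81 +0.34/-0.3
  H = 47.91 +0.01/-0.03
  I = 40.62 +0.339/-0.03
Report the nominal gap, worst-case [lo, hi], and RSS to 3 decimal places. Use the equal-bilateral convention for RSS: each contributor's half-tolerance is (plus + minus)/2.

nominal=173.600 wc=[171.897,175.337] rss=0.666

Stack each dimension's contribution:
  +A: nom +13.610 → Σnom=13.610; wc +0.160/-0.150 → slack +0.160/-0.150; half-tol=0.155, Σhalf²=0.024025
  -B: nom -46.430 → Σnom=-32.820; wc +0.256/-0.400 → slack +0.416/-0.550; half-tol=0.328, Σhalf²=0.131609
  +C: nom +31.100 → Σnom=-1.720; wc +0.112/-0.280 → slack +0.528/-0.830; half-tol=0.196, Σhalf²=0.170025
  -D: nom -10.120 → Σnom=-11.840; wc +0.023/-0.023 → slack +0.551/-0.853; half-tol=0.023, Σhalf²=0.170554
  +E: nom +15.800 → Σnom=3.960; wc +0.070/-0.250 → slack +0.621/-1.103; half-tol=0.160, Σhalf²=0.196154
  +F: nom +39.300 → Σnom=43.260; wc +0.427/-0.240 → slack +1.048/-1.343; half-tol=0.334, Σhalf²=0.307376
  +G: nom +41.810 → Σnom=85.070; wc +0.340/-0.300 → slack +1.388/-1.643; half-tol=0.320, Σhalf²=0.409776
  +H: nom +47.910 → Σnom=132.980; wc +0.010/-0.030 → slack +1.398/-1.673; half-tol=0.020, Σhalf²=0.410176
  +I: nom +40.620 → Σnom=173.600; wc +0.339/-0.030 → slack +1.737/-1.703; half-tol=0.184, Σhalf²=0.444217
Nominal = 173.600. Worst-case = [173.600 - 1.703, 173.600 + 1.737] = [171.897, 175.337]. RSS = √0.444217 = 0.666.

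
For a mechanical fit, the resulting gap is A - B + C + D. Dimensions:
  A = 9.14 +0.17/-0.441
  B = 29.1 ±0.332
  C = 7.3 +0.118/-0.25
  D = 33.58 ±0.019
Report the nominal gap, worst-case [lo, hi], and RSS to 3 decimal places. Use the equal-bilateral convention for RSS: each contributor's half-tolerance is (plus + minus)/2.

nominal=20.920 wc=[19.878,21.559] rss=0.488

Stack each dimension's contribution:
  +A: nom +9.140 → Σnom=9.140; wc +0.170/-0.441 → slack +0.170/-0.441; half-tol=0.305, Σhalf²=0.093330
  -B: nom -29.100 → Σnom=-19.960; wc +0.332/-0.332 → slack +0.502/-0.773; half-tol=0.332, Σhalf²=0.203554
  +C: nom +7.300 → Σnom=-12.660; wc +0.118/-0.250 → slack +0.620/-1.023; half-tol=0.184, Σhalf²=0.237410
  +D: nom +33.580 → Σnom=20.920; wc +0.019/-0.019 → slack +0.639/-1.042; half-tol=0.019, Σhalf²=0.237771
Nominal = 20.920. Worst-case = [20.920 - 1.042, 20.920 + 0.639] = [19.878, 21.559]. RSS = √0.237771 = 0.488.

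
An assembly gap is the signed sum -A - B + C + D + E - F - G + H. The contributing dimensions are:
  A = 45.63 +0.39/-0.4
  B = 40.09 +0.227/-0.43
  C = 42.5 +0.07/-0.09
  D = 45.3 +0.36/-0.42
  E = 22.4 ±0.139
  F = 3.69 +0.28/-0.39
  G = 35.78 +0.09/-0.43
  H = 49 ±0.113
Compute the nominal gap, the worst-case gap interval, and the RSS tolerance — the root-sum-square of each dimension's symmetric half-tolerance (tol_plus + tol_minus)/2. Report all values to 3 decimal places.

nominal=34.010 wc=[32.261,36.342] rss=0.796

Stack each dimension's contribution:
  -A: nom -45.630 → Σnom=-45.630; wc +0.400/-0.390 → slack +0.400/-0.390; half-tol=0.395, Σhalf²=0.156025
  -B: nom -40.090 → Σnom=-85.720; wc +0.430/-0.227 → slack +0.830/-0.617; half-tol=0.329, Σhalf²=0.263937
  +C: nom +42.500 → Σnom=-43.220; wc +0.070/-0.090 → slack +0.900/-0.707; half-tol=0.080, Σhalf²=0.270337
  +D: nom +45.300 → Σnom=2.080; wc +0.360/-0.420 → slack +1.260/-1.127; half-tol=0.390, Σhalf²=0.422437
  +E: nom +22.400 → Σnom=24.480; wc +0.139/-0.139 → slack +1.399/-1.266; half-tol=0.139, Σhalf²=0.441758
  -F: nom -3.690 → Σnom=20.790; wc +0.390/-0.280 → slack +1.789/-1.546; half-tol=0.335, Σhalf²=0.553983
  -G: nom -35.780 → Σnom=-14.990; wc +0.430/-0.090 → slack +2.219/-1.636; half-tol=0.260, Σhalf²=0.621583
  +H: nom +49.000 → Σnom=34.010; wc +0.113/-0.113 → slack +2.332/-1.749; half-tol=0.113, Σhalf²=0.634352
Nominal = 34.010. Worst-case = [34.010 - 1.749, 34.010 + 2.332] = [32.261, 36.342]. RSS = √0.634352 = 0.796.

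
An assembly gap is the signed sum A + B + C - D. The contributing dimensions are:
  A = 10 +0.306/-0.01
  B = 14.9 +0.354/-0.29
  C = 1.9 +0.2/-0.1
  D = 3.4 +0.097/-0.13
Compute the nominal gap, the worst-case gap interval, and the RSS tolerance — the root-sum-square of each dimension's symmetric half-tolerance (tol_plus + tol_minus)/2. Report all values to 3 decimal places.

Stack each dimension's contribution:
  +A: nom +10.000 → Σnom=10.000; wc +0.306/-0.010 → slack +0.306/-0.010; half-tol=0.158, Σhalf²=0.024964
  +B: nom +14.900 → Σnom=24.900; wc +0.354/-0.290 → slack +0.660/-0.300; half-tol=0.322, Σhalf²=0.128648
  +C: nom +1.900 → Σnom=26.800; wc +0.200/-0.100 → slack +0.860/-0.400; half-tol=0.150, Σhalf²=0.151148
  -D: nom -3.400 → Σnom=23.400; wc +0.130/-0.097 → slack +0.990/-0.497; half-tol=0.114, Σhalf²=0.164030
Nominal = 23.400. Worst-case = [23.400 - 0.497, 23.400 + 0.990] = [22.903, 24.390]. RSS = √0.164030 = 0.405.

nominal=23.400 wc=[22.903,24.390] rss=0.405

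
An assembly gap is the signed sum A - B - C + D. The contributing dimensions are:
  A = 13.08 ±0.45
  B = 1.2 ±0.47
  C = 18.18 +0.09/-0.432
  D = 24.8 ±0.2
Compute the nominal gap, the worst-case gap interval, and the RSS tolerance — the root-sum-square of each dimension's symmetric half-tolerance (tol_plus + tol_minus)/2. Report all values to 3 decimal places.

nominal=18.500 wc=[17.290,20.052] rss=0.729

Stack each dimension's contribution:
  +A: nom +13.080 → Σnom=13.080; wc +0.450/-0.450 → slack +0.450/-0.450; half-tol=0.450, Σhalf²=0.202500
  -B: nom -1.200 → Σnom=11.880; wc +0.470/-0.470 → slack +0.920/-0.920; half-tol=0.470, Σhalf²=0.423400
  -C: nom -18.180 → Σnom=-6.300; wc +0.432/-0.090 → slack +1.352/-1.010; half-tol=0.261, Σhalf²=0.491521
  +D: nom +24.800 → Σnom=18.500; wc +0.200/-0.200 → slack +1.552/-1.210; half-tol=0.200, Σhalf²=0.531521
Nominal = 18.500. Worst-case = [18.500 - 1.210, 18.500 + 1.552] = [17.290, 20.052]. RSS = √0.531521 = 0.729.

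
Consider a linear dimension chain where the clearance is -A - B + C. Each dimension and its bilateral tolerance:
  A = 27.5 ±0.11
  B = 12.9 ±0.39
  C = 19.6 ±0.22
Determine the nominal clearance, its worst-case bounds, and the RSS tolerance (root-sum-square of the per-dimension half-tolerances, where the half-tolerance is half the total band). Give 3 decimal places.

Stack each dimension's contribution:
  -A: nom -27.500 → Σnom=-27.500; wc +0.110/-0.110 → slack +0.110/-0.110; half-tol=0.110, Σhalf²=0.012100
  -B: nom -12.900 → Σnom=-40.400; wc +0.390/-0.390 → slack +0.500/-0.500; half-tol=0.390, Σhalf²=0.164200
  +C: nom +19.600 → Σnom=-20.800; wc +0.220/-0.220 → slack +0.720/-0.720; half-tol=0.220, Σhalf²=0.212600
Nominal = -20.800. Worst-case = [-20.800 - 0.720, -20.800 + 0.720] = [-21.520, -20.080]. RSS = √0.212600 = 0.461.

nominal=-20.800 wc=[-21.520,-20.080] rss=0.461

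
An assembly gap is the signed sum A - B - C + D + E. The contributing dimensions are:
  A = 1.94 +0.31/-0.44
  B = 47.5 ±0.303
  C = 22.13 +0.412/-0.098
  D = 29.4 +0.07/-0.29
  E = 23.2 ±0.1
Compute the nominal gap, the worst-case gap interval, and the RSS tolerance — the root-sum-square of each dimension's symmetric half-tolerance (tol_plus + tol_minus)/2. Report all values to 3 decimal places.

Stack each dimension's contribution:
  +A: nom +1.940 → Σnom=1.940; wc +0.310/-0.440 → slack +0.310/-0.440; half-tol=0.375, Σhalf²=0.140625
  -B: nom -47.500 → Σnom=-45.560; wc +0.303/-0.303 → slack +0.613/-0.743; half-tol=0.303, Σhalf²=0.232434
  -C: nom -22.130 → Σnom=-67.690; wc +0.098/-0.412 → slack +0.711/-1.155; half-tol=0.255, Σhalf²=0.297459
  +D: nom +29.400 → Σnom=-38.290; wc +0.070/-0.290 → slack +0.781/-1.445; half-tol=0.180, Σhalf²=0.329859
  +E: nom +23.200 → Σnom=-15.090; wc +0.100/-0.100 → slack +0.881/-1.545; half-tol=0.100, Σhalf²=0.339859
Nominal = -15.090. Worst-case = [-15.090 - 1.545, -15.090 + 0.881] = [-16.635, -14.209]. RSS = √0.339859 = 0.583.

nominal=-15.090 wc=[-16.635,-14.209] rss=0.583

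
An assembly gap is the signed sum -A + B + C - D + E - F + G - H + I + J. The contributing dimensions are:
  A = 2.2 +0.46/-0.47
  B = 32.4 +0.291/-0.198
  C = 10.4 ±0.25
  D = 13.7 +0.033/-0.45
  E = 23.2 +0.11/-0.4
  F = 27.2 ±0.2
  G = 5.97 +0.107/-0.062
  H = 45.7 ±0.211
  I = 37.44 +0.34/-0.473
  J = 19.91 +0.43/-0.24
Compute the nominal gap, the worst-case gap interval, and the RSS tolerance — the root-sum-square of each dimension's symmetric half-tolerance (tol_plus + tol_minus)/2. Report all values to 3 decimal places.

Stack each dimension's contribution:
  -A: nom -2.200 → Σnom=-2.200; wc +0.470/-0.460 → slack +0.470/-0.460; half-tol=0.465, Σhalf²=0.216225
  +B: nom +32.400 → Σnom=30.200; wc +0.291/-0.198 → slack +0.761/-0.658; half-tol=0.244, Σhalf²=0.276005
  +C: nom +10.400 → Σnom=40.600; wc +0.250/-0.250 → slack +1.011/-0.908; half-tol=0.250, Σhalf²=0.338505
  -D: nom -13.700 → Σnom=26.900; wc +0.450/-0.033 → slack +1.461/-0.941; half-tol=0.241, Σhalf²=0.396827
  +E: nom +23.200 → Σnom=50.100; wc +0.110/-0.400 → slack +1.571/-1.341; half-tol=0.255, Σhalf²=0.461852
  -F: nom -27.200 → Σnom=22.900; wc +0.200/-0.200 → slack +1.771/-1.541; half-tol=0.200, Σhalf²=0.501853
  +G: nom +5.970 → Σnom=28.870; wc +0.107/-0.062 → slack +1.878/-1.603; half-tol=0.084, Σhalf²=0.508993
  -H: nom -45.700 → Σnom=-16.830; wc +0.211/-0.211 → slack +2.089/-1.814; half-tol=0.211, Σhalf²=0.553514
  +I: nom +37.440 → Σnom=20.610; wc +0.340/-0.473 → slack +2.429/-2.287; half-tol=0.406, Σhalf²=0.718756
  +J: nom +19.910 → Σnom=40.520; wc +0.430/-0.240 → slack +2.859/-2.527; half-tol=0.335, Σhalf²=0.830981
Nominal = 40.520. Worst-case = [40.520 - 2.527, 40.520 + 2.859] = [37.993, 43.379]. RSS = √0.830981 = 0.912.

nominal=40.520 wc=[37.993,43.379] rss=0.912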